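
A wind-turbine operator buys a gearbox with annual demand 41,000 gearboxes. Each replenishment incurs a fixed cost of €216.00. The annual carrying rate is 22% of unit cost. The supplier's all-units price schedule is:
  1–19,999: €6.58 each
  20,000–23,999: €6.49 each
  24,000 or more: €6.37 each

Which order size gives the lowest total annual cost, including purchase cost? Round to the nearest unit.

Holding cost per unit per year at price C is H = 0.22·C.
Candidates are each tier's EOQ (if it falls in that tier) and each price-break quantity.
EOQ at €6.58 = 3497.9 (feasible in tier 1): TC = 41,000×€6.58 + (41,000/3497.9)×216 + (3497.9/2)×0.22×€6.58 = €274,843.58.
EOQ at €6.49 = 3522.1 < 20000, so use break Q=20000: TC = 41,000×€6.49 + (41,000/20000.0)×216 + (20000.0/2)×0.22×€6.49 = €280,810.80.
EOQ at €6.37 = 3555.1 < 24000, so use break Q=24000: TC = 41,000×€6.37 + (41,000/24000.0)×216 + (24000.0/2)×0.22×€6.37 = €278,355.80.
Lowest total cost is €274,843.58 at Q = 3497.9.

Q* ≈ 3,498 gearboxes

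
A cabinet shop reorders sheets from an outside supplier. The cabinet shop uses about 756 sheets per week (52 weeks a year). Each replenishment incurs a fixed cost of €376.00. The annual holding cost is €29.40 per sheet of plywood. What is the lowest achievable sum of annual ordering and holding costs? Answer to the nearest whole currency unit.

Annual demand D = 756 × 52 = 39,312.
EOQ = √(2DS/H) = √(2 × 39,312 × 376 / 29.4) ≈ 1002.76.
At the optimum the two cost components are equal, so total cost = 2·(Q*/2)H = Q*·H.
Minimum total = √(2DSH) = √(2 × 39,312 × 376 × 29.4) ≈ 29481.200.

TC* ≈ €29,481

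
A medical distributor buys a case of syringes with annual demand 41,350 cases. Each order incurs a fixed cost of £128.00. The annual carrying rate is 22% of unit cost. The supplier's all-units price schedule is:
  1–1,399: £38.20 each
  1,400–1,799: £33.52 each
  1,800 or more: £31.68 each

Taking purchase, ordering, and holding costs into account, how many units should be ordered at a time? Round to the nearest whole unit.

Holding cost per unit per year at price C is H = 0.22·C.
Evaluate total cost at each tier's feasible EOQ or, if the EOQ is below the tier, at the tier's minimum quantity.
EOQ at £38.20 = 1122.3 (feasible in tier 1): TC = 41,350×£38.20 + (41,350/1122.3)×128 + (1122.3/2)×0.22×£38.20 = £1,589,001.93.
EOQ at £33.52 = 1198.1 < 1400, so use break Q=1400: TC = 41,350×£33.52 + (41,350/1400.0)×128 + (1400.0/2)×0.22×£33.52 = £1,394,994.65.
EOQ at £31.68 = 1232.4 < 1800, so use break Q=1800: TC = 41,350×£31.68 + (41,350/1800.0)×128 + (1800.0/2)×0.22×£31.68 = £1,319,181.08.
Lowest total cost is £1,319,181.08 at Q = 1800.0.

Q* ≈ 1,800 cases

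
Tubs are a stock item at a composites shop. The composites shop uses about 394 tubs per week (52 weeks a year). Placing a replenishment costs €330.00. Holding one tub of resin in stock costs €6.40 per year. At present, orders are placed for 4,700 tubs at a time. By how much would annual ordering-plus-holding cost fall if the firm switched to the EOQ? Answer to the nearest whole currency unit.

Extra cost ≈ €7,176 per year

Annual demand D = 394 × 52 = 20,488.
EOQ = √(2DS/H) = √(2 × 20,488 × 330 / 6.4) ≈ 1453.56.
Cost at Q* = (D/Q*)S + (Q*/2)H = √(2DSH) ≈ €9,302.76.
Cost at Q = 4,700: (20,488/4,700)×330 + (4,700/2)×6.4 = €1,438.52 + €15,040.00 = €16,478.52.
Excess = €16,478.52 − €9,302.76 = €7,175.76.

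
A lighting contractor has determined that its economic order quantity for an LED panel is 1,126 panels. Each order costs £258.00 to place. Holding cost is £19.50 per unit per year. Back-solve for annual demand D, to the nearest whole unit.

D ≈ 47,914 panels per year

Squaring Q* = √(2DS/H) gives Q*² = 2DS/H.
From Q* = √(2DS/H): D = Q*²H / (2S) = 1,126² × 19.5 / (2 × 258) = 47913.919.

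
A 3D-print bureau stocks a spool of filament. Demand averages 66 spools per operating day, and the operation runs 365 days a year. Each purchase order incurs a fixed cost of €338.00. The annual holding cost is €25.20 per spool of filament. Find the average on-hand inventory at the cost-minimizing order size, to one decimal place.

Average inventory ≈ 401.9 spools

Annual demand D = 66 × 365 = 24,090.
Q* = √(2DS/H) = √(2 × 24,090 × 338 / 25.2) ≈ 803.88.
Average inventory = Q*/2 ≈ 803.88 / 2 = 401.940.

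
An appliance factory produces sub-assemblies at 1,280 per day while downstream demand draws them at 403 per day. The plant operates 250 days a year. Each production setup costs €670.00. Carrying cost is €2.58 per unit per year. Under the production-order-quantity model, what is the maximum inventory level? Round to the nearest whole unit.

I_max ≈ 5,988 sub-assemblies

Annual demand D = 403 × 250 = 100,750.
Production build-up factor (1 − d/p) = 1 − 403/1,280 = 0.6852.
Q* = √(2DS / (H(1 − d/p))) = √(2 × 100,750 × 670 / (2.58 × 0.6852)).
= √(135,005,000 / 1.7677) ≈ 8739.171.
Maximum inventory = Q*(1 − d/p) = 8739.171 × 0.6852 ≈ 5987.698.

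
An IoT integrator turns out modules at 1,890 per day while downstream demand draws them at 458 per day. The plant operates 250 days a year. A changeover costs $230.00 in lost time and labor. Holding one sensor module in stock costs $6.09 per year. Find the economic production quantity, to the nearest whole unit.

Q* ≈ 3,379 modules

Annual demand D = 458 × 250 = 114,500.
Production build-up factor (1 − d/p) = 1 − 458/1,890 = 0.7577.
Q* = √(2DS / (H(1 − d/p))) = √(2 × 114,500 × 230 / (6.09 × 0.7577)).
= √(52,670,000 / 4.6142) ≈ 3378.566.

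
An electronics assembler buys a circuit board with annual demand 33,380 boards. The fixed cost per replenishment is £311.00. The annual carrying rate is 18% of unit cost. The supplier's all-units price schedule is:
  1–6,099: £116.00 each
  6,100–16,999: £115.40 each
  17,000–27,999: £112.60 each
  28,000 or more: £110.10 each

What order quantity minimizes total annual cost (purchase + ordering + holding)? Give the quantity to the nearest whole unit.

Holding cost per unit per year at price C is H = 0.18·C.
For each price level, check whether its EOQ is feasible; otherwise the best quantity at that price is the breakpoint.
EOQ at £116.00 = 997.2 (feasible in tier 1): TC = 33,380×£116.00 + (33,380/997.2)×311 + (997.2/2)×0.18×£116.00 = £3,892,901.10.
EOQ at £115.40 = 999.8 < 6100, so use break Q=6100: TC = 33,380×£115.40 + (33,380/6100.0)×311 + (6100.0/2)×0.18×£115.40 = £3,917,108.43.
EOQ at £112.60 = 1012.1 < 17000, so use break Q=17000: TC = 33,380×£112.60 + (33,380/17000.0)×311 + (17000.0/2)×0.18×£112.60 = £3,931,476.66.
EOQ at £110.10 = 1023.5 < 28000, so use break Q=28000: TC = 33,380×£110.10 + (33,380/28000.0)×311 + (28000.0/2)×0.18×£110.10 = £3,952,960.76.
Lowest total cost is £3,892,901.10 at Q = 997.2.

Q* ≈ 997 boards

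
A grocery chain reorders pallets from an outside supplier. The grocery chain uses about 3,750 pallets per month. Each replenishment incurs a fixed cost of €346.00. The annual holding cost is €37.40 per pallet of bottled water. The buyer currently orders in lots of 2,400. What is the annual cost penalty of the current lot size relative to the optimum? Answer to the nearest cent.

Extra cost ≈ €17,240.74 per year

Annual demand D = 3,750 × 12 = 45,000.
EOQ = √(2DS/H) = √(2 × 45,000 × 346 / 37.4) ≈ 912.48.
Cost at Q* = (D/Q*)S + (Q*/2)H = √(2DSH) ≈ €34,126.76.
Cost at Q = 2,400: (45,000/2,400)×346 + (2,400/2)×37.4 = €6,487.50 + €44,880.00 = €51,367.50.
Excess = €51,367.50 − €34,126.76 = €17,240.74.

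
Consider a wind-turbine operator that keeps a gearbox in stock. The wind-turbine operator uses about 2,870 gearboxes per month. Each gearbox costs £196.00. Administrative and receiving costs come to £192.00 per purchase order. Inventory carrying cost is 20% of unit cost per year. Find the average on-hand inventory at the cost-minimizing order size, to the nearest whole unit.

Average inventory ≈ 290 gearboxes

Annual demand D = 2,870 × 12 = 34,440.
Holding cost H = 0.20 × £196.00 = £39.2000 per unit per year.
The optimal lot size = √(2DS/H) = √(2 × 34,440 × 192 / 39.2) ≈ 580.84.
Average inventory = Q*/2 ≈ 580.84 / 2 = 290.418.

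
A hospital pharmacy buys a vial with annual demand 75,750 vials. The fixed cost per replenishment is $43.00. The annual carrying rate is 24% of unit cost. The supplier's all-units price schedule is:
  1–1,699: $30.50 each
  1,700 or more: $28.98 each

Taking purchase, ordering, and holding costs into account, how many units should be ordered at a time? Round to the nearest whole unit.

Holding cost per unit per year at price C is H = 0.24·C.
Candidates are each tier's EOQ (if it falls in that tier) and each price-break quantity.
EOQ at $30.50 = 943.4 (feasible in tier 1): TC = 75,750×$30.50 + (75,750/943.4)×43 + (943.4/2)×0.24×$30.50 = $2,317,280.52.
EOQ at $28.98 = 967.8 < 1700, so use break Q=1700: TC = 75,750×$28.98 + (75,750/1700.0)×43 + (1700.0/2)×0.24×$28.98 = $2,203,062.95.
Lowest total cost is $2,203,062.95 at Q = 1700.0.

Q* ≈ 1,700 vials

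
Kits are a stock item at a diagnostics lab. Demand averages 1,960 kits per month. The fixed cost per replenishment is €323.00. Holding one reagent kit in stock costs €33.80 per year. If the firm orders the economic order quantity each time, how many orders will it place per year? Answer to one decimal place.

Annual demand D = 1,960 × 12 = 23,520.
Q* = √(2DS/H) = √(2 × 23,520 × 323 / 33.8) ≈ 670.47.
Orders per year = D / Q* = 23,520 / 670.47 ≈ 35.080.

N ≈ 35.1 orders per year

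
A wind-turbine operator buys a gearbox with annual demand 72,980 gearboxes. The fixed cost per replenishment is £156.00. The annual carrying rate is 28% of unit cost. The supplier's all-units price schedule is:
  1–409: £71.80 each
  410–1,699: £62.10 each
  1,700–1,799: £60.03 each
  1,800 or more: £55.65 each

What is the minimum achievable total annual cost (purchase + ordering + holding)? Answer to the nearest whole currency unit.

TC* ≈ £4,081,686

Holding cost per unit per year at price C is H = 0.28·C.
Candidates are each tier's EOQ (if it falls in that tier) and each price-break quantity.
Tier 1 (£71.80): EOQ = 1064.2 exceeds tier's upper bound 409, so this tier is dominated.
EOQ at £62.10 = 1144.3 (feasible in tier 2): TC = 72,980×£62.10 + (72,980/1144.3)×156 + (1144.3/2)×0.28×£62.10 = £4,551,955.75.
EOQ at £60.03 = 1163.9 < 1700, so use break Q=1700: TC = 72,980×£60.03 + (72,980/1700.0)×156 + (1700.0/2)×0.28×£60.03 = £4,401,973.53.
EOQ at £55.65 = 1208.8 < 1800, so use break Q=1800: TC = 72,980×£55.65 + (72,980/1800.0)×156 + (1800.0/2)×0.28×£55.65 = £4,081,685.73.
Lowest total cost among the candidates is at Q = 1800.0.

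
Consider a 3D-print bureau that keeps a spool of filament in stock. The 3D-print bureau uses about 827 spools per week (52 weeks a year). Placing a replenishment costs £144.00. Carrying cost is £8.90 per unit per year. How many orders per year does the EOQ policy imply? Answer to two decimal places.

Annual demand D = 827 × 52 = 43,004.
The optimal lot size = √(2DS/H) = √(2 × 43,004 × 144 / 8.9) ≈ 1179.66.
Orders per year = D / Q* = 43,004 / 1179.66 ≈ 36.455.

N ≈ 36.45 orders per year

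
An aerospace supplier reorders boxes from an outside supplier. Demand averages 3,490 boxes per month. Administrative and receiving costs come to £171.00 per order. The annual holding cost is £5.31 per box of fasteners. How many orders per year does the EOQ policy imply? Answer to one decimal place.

Annual demand D = 3,490 × 12 = 41,880.
EOQ = √(2DS/H) = √(2 × 41,880 × 171 / 5.31) ≈ 1642.36.
Orders per year = D / Q* = 41,880 / 1642.36 ≈ 25.500.

N ≈ 25.5 orders per year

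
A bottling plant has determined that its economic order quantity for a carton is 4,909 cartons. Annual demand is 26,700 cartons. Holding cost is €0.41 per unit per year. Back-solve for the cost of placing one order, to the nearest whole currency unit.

Squaring Q* = √(2DS/H) gives Q*² = 2DS/H.
From Q* = √(2DS/H): S = Q*²H / (2D) = 4,909² × 0.41 / (2 × 26,700) = 185.0243.

S ≈ €185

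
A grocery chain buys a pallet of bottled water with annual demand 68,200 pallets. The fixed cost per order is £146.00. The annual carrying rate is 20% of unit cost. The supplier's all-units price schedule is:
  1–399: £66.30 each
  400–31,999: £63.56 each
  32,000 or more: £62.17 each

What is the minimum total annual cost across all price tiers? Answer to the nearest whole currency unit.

Holding cost per unit per year at price C is H = 0.20·C.
Evaluate total cost at each tier's feasible EOQ or, if the EOQ is below the tier, at the tier's minimum quantity.
Tier 1 (£66.30): EOQ = 1225.5 exceeds tier's upper bound 399, so this tier is dominated.
EOQ at £63.56 = 1251.6 (feasible in tier 2): TC = 68,200×£63.56 + (68,200/1251.6)×146 + (1251.6/2)×0.20×£63.56 = £4,350,702.75.
EOQ at £62.17 = 1265.5 < 32000, so use break Q=32000: TC = 68,200×£62.17 + (68,200/32000.0)×146 + (32000.0/2)×0.20×£62.17 = £4,439,249.16.
Lowest total cost among the candidates is at Q = 1251.6.

TC* ≈ £4,350,703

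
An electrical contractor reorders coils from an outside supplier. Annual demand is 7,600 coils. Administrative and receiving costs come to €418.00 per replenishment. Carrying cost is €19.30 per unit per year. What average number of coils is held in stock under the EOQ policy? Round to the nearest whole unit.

The optimal lot size = √(2DS/H) = √(2 × 7,600 × 418 / 19.3) ≈ 573.76.
Average inventory = Q*/2 ≈ 573.76 / 2 = 286.881.

Average inventory ≈ 287 coils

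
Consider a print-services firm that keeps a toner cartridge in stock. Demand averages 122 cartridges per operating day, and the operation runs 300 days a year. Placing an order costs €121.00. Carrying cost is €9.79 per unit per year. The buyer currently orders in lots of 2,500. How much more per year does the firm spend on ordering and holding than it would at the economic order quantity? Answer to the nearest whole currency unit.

Extra cost ≈ €4,697 per year

Annual demand D = 122 × 300 = 36,600.
EOQ = √(2DS/H) = √(2 × 36,600 × 121 / 9.79) ≈ 951.17.
Cost at Q* = (D/Q*)S + (Q*/2)H = √(2DSH) ≈ €9,311.93.
Cost at Q = 2,500: (36,600/2,500)×121 + (2,500/2)×9.79 = €1,771.44 + €12,237.50 = €14,008.94.
Excess = €14,008.94 − €9,311.93 = €4,697.01.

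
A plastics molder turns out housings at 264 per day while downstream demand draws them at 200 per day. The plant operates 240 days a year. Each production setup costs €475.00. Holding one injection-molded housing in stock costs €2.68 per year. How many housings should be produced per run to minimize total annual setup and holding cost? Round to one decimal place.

Annual demand D = 200 × 240 = 48,000.
Production build-up factor (1 − d/p) = 1 − 200/264 = 0.2424.
Q* = √(2DS / (H(1 − d/p))) = √(2 × 48,000 × 475 / (2.68 × 0.2424)).
= √(45,600,000 / 0.6497) ≈ 8377.742.

Q* ≈ 8,377.7 housings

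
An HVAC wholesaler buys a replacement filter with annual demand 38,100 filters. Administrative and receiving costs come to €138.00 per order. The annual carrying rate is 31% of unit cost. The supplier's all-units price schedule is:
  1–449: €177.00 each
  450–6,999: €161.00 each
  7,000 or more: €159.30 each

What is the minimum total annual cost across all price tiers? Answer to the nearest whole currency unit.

TC* ≈ €6,157,009

Holding cost per unit per year at price C is H = 0.31·C.
Candidates are each tier's EOQ (if it falls in that tier) and each price-break quantity.
EOQ at €177.00 = 437.8 (feasible in tier 1): TC = 38,100×€177.00 + (38,100/437.8)×138 + (437.8/2)×0.31×€177.00 = €6,767,720.64.
EOQ at €161.00 = 459.0 (feasible in tier 2): TC = 38,100×€161.00 + (38,100/459.0)×138 + (459.0/2)×0.31×€161.00 = €6,157,009.25.
EOQ at €159.30 = 461.5 < 7000, so use break Q=7000: TC = 38,100×€159.30 + (38,100/7000.0)×138 + (7000.0/2)×0.31×€159.30 = €6,242,921.61.
Lowest total cost among the candidates is at Q = 459.0.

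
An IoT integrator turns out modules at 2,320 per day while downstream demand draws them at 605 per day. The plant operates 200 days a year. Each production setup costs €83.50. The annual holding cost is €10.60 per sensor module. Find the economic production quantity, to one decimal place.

Annual demand D = 605 × 200 = 121,000.
Production build-up factor (1 − d/p) = 1 − 605/2,320 = 0.7392.
Q* = √(2DS / (H(1 − d/p))) = √(2 × 121,000 × 83.5 / (10.6 × 0.7392)).
= √(20,207,000 / 7.8358) ≈ 1605.868.

Q* ≈ 1,605.9 modules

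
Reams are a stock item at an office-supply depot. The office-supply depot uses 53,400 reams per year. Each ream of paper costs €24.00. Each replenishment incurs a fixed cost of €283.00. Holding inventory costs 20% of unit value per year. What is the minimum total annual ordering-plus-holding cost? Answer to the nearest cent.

TC* ≈ €12,044.80

Holding cost H = 0.20 × €24.00 = €4.8000 per unit per year.
EOQ = √(2DS/H) = √(2 × 53,400 × 283 / 4.8) ≈ 2509.33.
At Q*, ordering cost (D/Q*)S equals holding cost (Q*/2)H, each = √(DSH/2).
Minimum total = √(2DSH) = √(2 × 53,400 × 283 × 4.8) ≈ 12044.796.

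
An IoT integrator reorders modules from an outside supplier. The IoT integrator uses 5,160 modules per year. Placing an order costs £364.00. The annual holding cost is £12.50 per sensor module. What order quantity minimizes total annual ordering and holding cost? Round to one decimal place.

EOQ = √(2DS / H) = √(2 × 5,160 × 364 / 12.5).
= √(3,756,480 / 12.5) = √300,518.4 ≈ 548.196.

Q* ≈ 548.2 modules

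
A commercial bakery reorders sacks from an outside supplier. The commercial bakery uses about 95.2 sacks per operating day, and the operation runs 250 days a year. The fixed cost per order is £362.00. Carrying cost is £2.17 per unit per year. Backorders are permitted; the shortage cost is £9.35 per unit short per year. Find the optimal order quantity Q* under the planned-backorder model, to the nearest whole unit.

Q* ≈ 3,128 sacks

Annual demand D = 95.2 × 250 = 23,800.
With planned backorders, Q* = √(2DS/H) · √((H+B)/B).
√(2DS/H) = √(2 × 23,800 × 362 / 2.17) = 2817.915.
√((H+B)/B) = √((2.17+9.35)/9.35) = 1.1100.
Q* ≈ 3127.867.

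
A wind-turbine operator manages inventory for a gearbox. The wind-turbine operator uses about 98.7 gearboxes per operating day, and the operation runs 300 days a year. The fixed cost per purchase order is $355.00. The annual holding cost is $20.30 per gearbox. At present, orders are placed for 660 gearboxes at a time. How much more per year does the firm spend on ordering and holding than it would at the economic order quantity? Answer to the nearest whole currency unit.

Extra cost ≈ $1,967 per year

Annual demand D = 98.7 × 300 = 29,610.
EOQ = √(2DS/H) = √(2 × 29,610 × 355 / 20.3) ≈ 1017.65.
Cost at Q* = (D/Q*)S + (Q*/2)H = √(2DSH) ≈ $20,658.39.
Cost at Q = 660: (29,610/660)×355 + (660/2)×20.3 = $15,926.59 + $6,699.00 = $22,625.59.
Excess = $22,625.59 − $20,658.39 = $1,967.20.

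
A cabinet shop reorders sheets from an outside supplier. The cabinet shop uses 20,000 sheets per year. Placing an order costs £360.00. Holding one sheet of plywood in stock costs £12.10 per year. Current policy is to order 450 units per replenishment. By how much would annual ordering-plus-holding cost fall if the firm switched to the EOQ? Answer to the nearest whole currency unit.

Extra cost ≈ £5,522 per year

EOQ = √(2DS/H) = √(2 × 20,000 × 360 / 12.1) ≈ 1090.91.
Cost at Q* = (D/Q*)S + (Q*/2)H = √(2DSH) ≈ £13,200.00.
Cost at Q = 450: (20,000/450)×360 + (450/2)×12.1 = £16,000.00 + £2,722.50 = £18,722.50.
Excess = £18,722.50 − £13,200.00 = £5,522.50.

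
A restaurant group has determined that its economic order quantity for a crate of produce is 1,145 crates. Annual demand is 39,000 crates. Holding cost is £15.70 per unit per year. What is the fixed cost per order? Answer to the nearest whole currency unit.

S ≈ £264

Invert the EOQ relation Q*² = 2DS/H.
From Q* = √(2DS/H): S = Q*²H / (2D) = 1,145² × 15.7 / (2 × 39,000) = 263.8858.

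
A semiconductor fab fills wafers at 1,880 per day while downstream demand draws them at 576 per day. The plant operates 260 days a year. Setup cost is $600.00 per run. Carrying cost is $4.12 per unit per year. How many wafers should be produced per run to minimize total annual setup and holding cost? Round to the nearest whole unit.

Annual demand D = 576 × 260 = 149,760.
Production build-up factor (1 − d/p) = 1 − 576/1,880 = 0.6936.
Q* = √(2DS / (H(1 − d/p))) = √(2 × 149,760 × 600 / (4.12 × 0.6936)).
= √(179,712,000 / 2.8577) ≈ 7930.125.

Q* ≈ 7,930 wafers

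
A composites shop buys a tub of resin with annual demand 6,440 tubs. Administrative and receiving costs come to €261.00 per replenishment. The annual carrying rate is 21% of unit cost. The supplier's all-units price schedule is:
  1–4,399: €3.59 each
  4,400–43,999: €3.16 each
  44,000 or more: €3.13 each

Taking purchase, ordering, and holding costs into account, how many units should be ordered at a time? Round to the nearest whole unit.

Holding cost per unit per year at price C is H = 0.21·C.
Evaluate total cost at each tier's feasible EOQ or, if the EOQ is below the tier, at the tier's minimum quantity.
EOQ at €3.59 = 2111.6 (feasible in tier 1): TC = 6,440×€3.59 + (6,440/2111.6)×261 + (2111.6/2)×0.21×€3.59 = €24,711.57.
EOQ at €3.16 = 2250.7 < 4400, so use break Q=4400: TC = 6,440×€3.16 + (6,440/4400.0)×261 + (4400.0/2)×0.21×€3.16 = €22,192.33.
EOQ at €3.13 = 2261.5 < 44000, so use break Q=44000: TC = 6,440×€3.13 + (6,440/44000.0)×261 + (44000.0/2)×0.21×€3.13 = €34,656.00.
Lowest total cost is €22,192.33 at Q = 4400.0.

Q* ≈ 4,400 tubs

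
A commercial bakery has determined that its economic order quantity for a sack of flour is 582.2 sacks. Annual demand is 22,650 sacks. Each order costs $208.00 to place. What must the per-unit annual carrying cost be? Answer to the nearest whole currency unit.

H ≈ $28

Squaring Q* = √(2DS/H) gives Q*² = 2DS/H.
From Q* = √(2DS/H): H = 2DS / Q*² = 2 × 22,650 × 208 / 582.2² = 27.7982.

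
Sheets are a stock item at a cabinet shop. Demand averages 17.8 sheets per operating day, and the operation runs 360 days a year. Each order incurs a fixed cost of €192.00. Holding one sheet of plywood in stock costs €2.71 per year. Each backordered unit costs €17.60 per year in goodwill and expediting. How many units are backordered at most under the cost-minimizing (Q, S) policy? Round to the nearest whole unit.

S* ≈ 137 sheets

Annual demand D = 17.8 × 360 = 6,408.
With planned backorders, Q* = √(2DS/H) · √((H+B)/B).
√(2DS/H) = √(2 × 6,408 × 192 / 2.71) = 952.889.
√((H+B)/B) = √((2.71+17.6)/17.6) = 1.0742.
Q* ≈ 1023.625.
S* = Q* · H/(H+B) = 1023.625 × 2.71/20.31 ≈ 136.584.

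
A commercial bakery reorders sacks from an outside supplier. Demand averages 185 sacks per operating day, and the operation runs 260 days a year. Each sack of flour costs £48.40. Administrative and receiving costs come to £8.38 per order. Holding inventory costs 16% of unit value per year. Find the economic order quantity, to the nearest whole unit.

Q* ≈ 323 sacks

Annual demand D = 185 × 260 = 48,100.
Holding cost H = 0.16 × £48.40 = £7.7440 per unit per year.
EOQ = √(2DS / H) = √(2 × 48,100 × 8.38 / 7.744).
= √(806,156 / 7.744) = √104,100.7231 ≈ 322.646.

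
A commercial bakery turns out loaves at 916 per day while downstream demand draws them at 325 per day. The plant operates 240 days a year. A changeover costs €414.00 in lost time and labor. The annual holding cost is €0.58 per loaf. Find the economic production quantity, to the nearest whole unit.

Annual demand D = 325 × 240 = 78,000.
Production build-up factor (1 − d/p) = 1 − 325/916 = 0.6452.
Q* = √(2DS / (H(1 − d/p))) = √(2 × 78,000 × 414 / (0.58 × 0.6452)).
= √(64,584,000 / 0.3742) ≈ 13137.190.

Q* ≈ 13,137 loaves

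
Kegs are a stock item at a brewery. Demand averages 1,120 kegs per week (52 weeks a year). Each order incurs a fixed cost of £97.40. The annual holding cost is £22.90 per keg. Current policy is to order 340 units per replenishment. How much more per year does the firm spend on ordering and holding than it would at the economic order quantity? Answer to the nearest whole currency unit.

Annual demand D = 1,120 × 52 = 58,240.
EOQ = √(2DS/H) = √(2 × 58,240 × 97.4 / 22.9) ≈ 703.86.
Cost at Q* = (D/Q*)S + (Q*/2)H = √(2DSH) ≈ £16,118.44.
Cost at Q = 340: (58,240/340)×97.4 + (340/2)×22.9 = £16,684.05 + £3,893.00 = £20,577.05.
Excess = £20,577.05 − £16,118.44 = £4,458.61.

Extra cost ≈ £4,459 per year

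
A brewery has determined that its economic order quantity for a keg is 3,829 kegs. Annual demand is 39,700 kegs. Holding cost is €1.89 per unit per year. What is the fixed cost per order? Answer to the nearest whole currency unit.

S ≈ €349

The basic EOQ model gives Q* = √(2DS/H); rearrange for the unknown.
From Q* = √(2DS/H): S = Q*²H / (2D) = 3,829² × 1.89 / (2 × 39,700) = 348.9892.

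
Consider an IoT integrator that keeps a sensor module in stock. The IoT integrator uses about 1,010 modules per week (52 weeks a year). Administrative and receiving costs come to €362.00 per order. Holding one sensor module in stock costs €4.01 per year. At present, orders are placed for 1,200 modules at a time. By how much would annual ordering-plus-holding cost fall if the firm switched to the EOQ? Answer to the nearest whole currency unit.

Annual demand D = 1,010 × 52 = 52,520.
EOQ = √(2DS/H) = √(2 × 52,520 × 362 / 4.01) ≈ 3079.35.
Cost at Q* = (D/Q*)S + (Q*/2)H = √(2DSH) ≈ €12,348.20.
Cost at Q = 1,200: (52,520/1,200)×362 + (1,200/2)×4.01 = €15,843.53 + €2,406.00 = €18,249.53.
Excess = €18,249.53 − €12,348.20 = €5,901.33.

Extra cost ≈ €5,901 per year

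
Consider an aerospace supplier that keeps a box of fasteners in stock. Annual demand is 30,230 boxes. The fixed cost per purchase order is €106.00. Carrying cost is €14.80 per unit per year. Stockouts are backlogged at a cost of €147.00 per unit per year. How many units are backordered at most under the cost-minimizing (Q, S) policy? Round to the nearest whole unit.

S* ≈ 63 boxes

With planned backorders, Q* = √(2DS/H) · √((H+B)/B).
√(2DS/H) = √(2 × 30,230 × 106 / 14.8) = 658.046.
√((H+B)/B) = √((14.8+147)/147) = 1.0491.
Q* ≈ 690.378.
S* = Q* · H/(H+B) = 690.378 × 14.8/161.8 ≈ 63.150.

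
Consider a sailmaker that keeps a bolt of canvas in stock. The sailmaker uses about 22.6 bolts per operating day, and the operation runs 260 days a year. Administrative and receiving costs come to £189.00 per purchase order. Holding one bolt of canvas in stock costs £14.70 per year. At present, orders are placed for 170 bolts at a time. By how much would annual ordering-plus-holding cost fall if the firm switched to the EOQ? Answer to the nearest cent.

Annual demand D = 22.6 × 260 = 5,876.
EOQ = √(2DS/H) = √(2 × 5,876 × 189 / 14.7) ≈ 388.71.
Cost at Q* = (D/Q*)S + (Q*/2)H = √(2DSH) ≈ £5,714.07.
Cost at Q = 170: (5,876/170)×189 + (170/2)×14.7 = £6,532.73 + £1,249.50 = £7,782.23.
Excess = £7,782.23 − £5,714.07 = £2,068.16.

Extra cost ≈ £2,068.16 per year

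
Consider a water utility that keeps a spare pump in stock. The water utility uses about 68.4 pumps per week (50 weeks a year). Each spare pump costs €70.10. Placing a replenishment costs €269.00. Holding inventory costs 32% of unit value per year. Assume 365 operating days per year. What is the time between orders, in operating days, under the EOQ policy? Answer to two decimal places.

Annual demand D = 68.4 × 50 = 3,420.
Holding cost H = 0.32 × €70.10 = €22.4320 per unit per year.
The optimal lot size = √(2DS/H) = √(2 × 3,420 × 269 / 22.432) ≈ 286.40.
Cycle time = Q*/D × 365 = 286.40 / 3,420 × 365 ≈ 30.566 days.

T ≈ 30.57 days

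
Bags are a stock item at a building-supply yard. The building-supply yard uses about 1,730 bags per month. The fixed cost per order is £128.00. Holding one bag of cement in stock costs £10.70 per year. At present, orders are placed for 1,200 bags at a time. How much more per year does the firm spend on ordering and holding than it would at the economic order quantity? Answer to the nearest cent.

Annual demand D = 1,730 × 12 = 20,760.
EOQ = √(2DS/H) = √(2 × 20,760 × 128 / 10.7) ≈ 704.76.
Cost at Q* = (D/Q*)S + (Q*/2)H = √(2DSH) ≈ £7,540.94.
Cost at Q = 1,200: (20,760/1,200)×128 + (1,200/2)×10.7 = £2,214.40 + £6,420.00 = £8,634.40.
Excess = £8,634.40 − £7,540.94 = £1,093.46.

Extra cost ≈ £1,093.46 per year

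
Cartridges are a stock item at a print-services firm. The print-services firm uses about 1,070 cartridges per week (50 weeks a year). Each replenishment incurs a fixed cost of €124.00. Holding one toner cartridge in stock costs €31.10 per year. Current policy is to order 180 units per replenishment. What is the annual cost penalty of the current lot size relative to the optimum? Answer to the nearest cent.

Annual demand D = 1,070 × 50 = 53,500.
EOQ = √(2DS/H) = √(2 × 53,500 × 124 / 31.1) ≈ 653.16.
Cost at Q* = (D/Q*)S + (Q*/2)H = √(2DSH) ≈ €20,313.41.
Cost at Q = 180: (53,500/180)×124 + (180/2)×31.1 = €36,855.56 + €2,799.00 = €39,654.56.
Excess = €39,654.56 − €20,313.41 = €19,341.14.

Extra cost ≈ €19,341.14 per year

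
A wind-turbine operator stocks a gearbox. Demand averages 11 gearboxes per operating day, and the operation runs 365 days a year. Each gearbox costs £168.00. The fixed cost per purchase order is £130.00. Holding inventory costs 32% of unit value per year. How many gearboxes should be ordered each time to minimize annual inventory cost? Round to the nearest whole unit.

Q* ≈ 139 gearboxes

Annual demand D = 11 × 365 = 4,015.
Holding cost H = 0.32 × £168.00 = £53.7600 per unit per year.
EOQ = √(2DS / H) = √(2 × 4,015 × 130 / 53.76).
= √(1,043,900 / 53.76) = √19,417.7827 ≈ 139.348.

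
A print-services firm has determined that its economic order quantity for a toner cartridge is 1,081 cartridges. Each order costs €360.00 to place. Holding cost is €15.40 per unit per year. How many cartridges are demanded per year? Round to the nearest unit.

D ≈ 24,994 cartridges per year

Squaring Q* = √(2DS/H) gives Q*² = 2DS/H.
From Q* = √(2DS/H): D = Q*²H / (2S) = 1,081² × 15.4 / (2 × 360) = 24994.221.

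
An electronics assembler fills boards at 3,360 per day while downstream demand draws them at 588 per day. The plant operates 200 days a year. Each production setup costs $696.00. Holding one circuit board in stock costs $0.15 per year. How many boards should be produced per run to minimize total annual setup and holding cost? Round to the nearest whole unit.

Q* ≈ 36,371 boards

Annual demand D = 588 × 200 = 117,600.
Production build-up factor (1 − d/p) = 1 − 588/3,360 = 0.8250.
Q* = √(2DS / (H(1 − d/p))) = √(2 × 117,600 × 696 / (0.15 × 0.8250)).
= √(163,699,200 / 0.1237) ≈ 36370.618.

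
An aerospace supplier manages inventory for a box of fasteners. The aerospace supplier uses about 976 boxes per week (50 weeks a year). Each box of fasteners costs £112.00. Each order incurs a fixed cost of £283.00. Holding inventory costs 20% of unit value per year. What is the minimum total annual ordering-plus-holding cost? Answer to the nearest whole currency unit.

TC* ≈ £24,874

Annual demand D = 976 × 50 = 48,800.
Holding cost H = 0.20 × £112.00 = £22.4000 per unit per year.
EOQ = √(2DS/H) = √(2 × 48,800 × 283 / 22.4) ≈ 1110.44.
At Q*, ordering cost (D/Q*)S equals holding cost (Q*/2)H, each = √(DSH/2).
Minimum total = √(2DSH) = √(2 × 48,800 × 283 × 22.4) ≈ 24873.800.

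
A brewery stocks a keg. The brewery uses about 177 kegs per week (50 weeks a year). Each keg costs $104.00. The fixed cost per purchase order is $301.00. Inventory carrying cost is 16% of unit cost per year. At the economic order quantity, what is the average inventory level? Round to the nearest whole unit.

Average inventory ≈ 283 kegs

Annual demand D = 177 × 50 = 8,850.
Holding cost H = 0.16 × $104.00 = $16.6400 per unit per year.
EOQ = √(2DS/H) = √(2 × 8,850 × 301 / 16.64) ≈ 565.84.
Average inventory = Q*/2 ≈ 565.84 / 2 = 282.920.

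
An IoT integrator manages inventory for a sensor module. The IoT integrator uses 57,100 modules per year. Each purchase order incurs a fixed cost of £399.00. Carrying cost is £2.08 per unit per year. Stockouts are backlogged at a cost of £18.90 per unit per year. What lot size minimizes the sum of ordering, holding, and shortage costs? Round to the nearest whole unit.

With planned backorders, Q* = √(2DS/H) · √((H+B)/B).
√(2DS/H) = √(2 × 57,100 × 399 / 2.08) = 4680.452.
√((H+B)/B) = √((2.08+18.9)/18.9) = 1.0536.
Q* ≈ 4931.280.

Q* ≈ 4,931 modules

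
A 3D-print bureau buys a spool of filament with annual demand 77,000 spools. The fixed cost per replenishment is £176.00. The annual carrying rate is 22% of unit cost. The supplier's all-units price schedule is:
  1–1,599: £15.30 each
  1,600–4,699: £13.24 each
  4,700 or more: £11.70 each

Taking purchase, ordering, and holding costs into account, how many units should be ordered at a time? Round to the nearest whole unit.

Holding cost per unit per year at price C is H = 0.22·C.
Candidates are each tier's EOQ (if it falls in that tier) and each price-break quantity.
Tier 1 (£15.30): EOQ = 2837.7 exceeds tier's upper bound 1599, so this tier is dominated.
EOQ at £13.24 = 3050.4 (feasible in tier 2): TC = 77,000×£13.24 + (77,000/3050.4)×176 + (3050.4/2)×0.22×£13.24 = £1,028,365.30.
EOQ at £11.70 = 3245.0 < 4700, so use break Q=4700: TC = 77,000×£11.70 + (77,000/4700.0)×176 + (4700.0/2)×0.22×£11.70 = £909,832.30.
Lowest total cost is £909,832.30 at Q = 4700.0.

Q* ≈ 4,700 spools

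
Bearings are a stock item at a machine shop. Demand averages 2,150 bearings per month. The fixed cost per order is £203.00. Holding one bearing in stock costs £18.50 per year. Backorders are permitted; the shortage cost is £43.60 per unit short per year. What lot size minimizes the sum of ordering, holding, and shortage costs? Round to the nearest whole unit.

Annual demand D = 2,150 × 12 = 25,800.
With planned backorders, Q* = √(2DS/H) · √((H+B)/B).
√(2DS/H) = √(2 × 25,800 × 203 / 18.5) = 752.466.
√((H+B)/B) = √((18.5+43.6)/43.6) = 1.1934.
Q* ≈ 898.027.

Q* ≈ 898 bearings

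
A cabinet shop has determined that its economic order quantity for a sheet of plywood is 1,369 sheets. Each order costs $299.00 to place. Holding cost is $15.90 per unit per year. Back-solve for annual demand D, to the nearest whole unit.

Invert the EOQ relation Q*² = 2DS/H.
From Q* = √(2DS/H): D = Q*²H / (2S) = 1,369² × 15.9 / (2 × 299) = 49831.371.

D ≈ 49,831 sheets per year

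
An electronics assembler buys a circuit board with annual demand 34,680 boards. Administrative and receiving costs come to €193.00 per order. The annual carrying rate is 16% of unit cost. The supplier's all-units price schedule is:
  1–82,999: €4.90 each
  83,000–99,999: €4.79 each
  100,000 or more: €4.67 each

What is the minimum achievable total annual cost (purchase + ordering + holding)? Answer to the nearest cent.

Holding cost per unit per year at price C is H = 0.16·C.
Candidates are each tier's EOQ (if it falls in that tier) and each price-break quantity.
EOQ at €4.90 = 4132.1 (feasible in tier 1): TC = 34,680×€4.90 + (34,680/4132.1)×193 + (4132.1/2)×0.16×€4.90 = €173,171.60.
EOQ at €4.79 = 4179.3 < 83000, so use break Q=83000: TC = 34,680×€4.79 + (34,680/83000.0)×193 + (83000.0/2)×0.16×€4.79 = €198,003.44.
EOQ at €4.67 = 4232.7 < 100000, so use break Q=100000: TC = 34,680×€4.67 + (34,680/100000.0)×193 + (100000.0/2)×0.16×€4.67 = €199,382.53.
Lowest total cost among the candidates is at Q = 4132.1.

TC* ≈ €173,171.60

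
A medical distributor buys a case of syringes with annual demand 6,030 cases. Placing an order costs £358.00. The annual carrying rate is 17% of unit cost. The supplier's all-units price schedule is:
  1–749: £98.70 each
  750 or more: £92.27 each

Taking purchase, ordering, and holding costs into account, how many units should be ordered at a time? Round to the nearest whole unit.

Holding cost per unit per year at price C is H = 0.17·C.
Evaluate total cost at each tier's feasible EOQ or, if the EOQ is below the tier, at the tier's minimum quantity.
EOQ at £98.70 = 507.3 (feasible in tier 1): TC = 6,030×£98.70 + (6,030/507.3)×358 + (507.3/2)×0.17×£98.70 = £603,672.35.
EOQ at £92.27 = 524.6 < 750, so use break Q=750: TC = 6,030×£92.27 + (6,030/750.0)×358 + (750.0/2)×0.17×£92.27 = £565,148.63.
Lowest total cost is £565,148.63 at Q = 750.0.

Q* ≈ 750 cases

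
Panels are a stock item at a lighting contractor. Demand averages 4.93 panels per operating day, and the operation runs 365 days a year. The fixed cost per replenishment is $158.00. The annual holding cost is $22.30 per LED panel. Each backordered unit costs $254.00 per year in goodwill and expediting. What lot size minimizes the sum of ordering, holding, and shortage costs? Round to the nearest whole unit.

Annual demand D = 4.93 × 365 = 1,799.45.
With planned backorders, Q* = √(2DS/H) · √((H+B)/B).
√(2DS/H) = √(2 × 1,799.45 × 158 / 22.3) = 159.684.
√((H+B)/B) = √((22.3+254)/254) = 1.0430.
Q* ≈ 166.546.

Q* ≈ 167 panels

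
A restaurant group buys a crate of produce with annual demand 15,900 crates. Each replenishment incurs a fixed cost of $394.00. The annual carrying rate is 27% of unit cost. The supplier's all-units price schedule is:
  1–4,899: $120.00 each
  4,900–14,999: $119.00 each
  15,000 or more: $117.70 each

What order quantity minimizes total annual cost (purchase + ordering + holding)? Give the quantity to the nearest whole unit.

Holding cost per unit per year at price C is H = 0.27·C.
For each price level, check whether its EOQ is feasible; otherwise the best quantity at that price is the breakpoint.
EOQ at $120.00 = 621.9 (feasible in tier 1): TC = 15,900×$120.00 + (15,900/621.9)×394 + (621.9/2)×0.27×$120.00 = $1,928,148.10.
EOQ at $119.00 = 624.5 < 4900, so use break Q=4900: TC = 15,900×$119.00 + (15,900/4900.0)×394 + (4900.0/2)×0.27×$119.00 = $1,972,096.99.
EOQ at $117.70 = 627.9 < 15000, so use break Q=15000: TC = 15,900×$117.70 + (15,900/15000.0)×394 + (15000.0/2)×0.27×$117.70 = $2,110,190.14.
Lowest total cost is $1,928,148.10 at Q = 621.9.

Q* ≈ 622 crates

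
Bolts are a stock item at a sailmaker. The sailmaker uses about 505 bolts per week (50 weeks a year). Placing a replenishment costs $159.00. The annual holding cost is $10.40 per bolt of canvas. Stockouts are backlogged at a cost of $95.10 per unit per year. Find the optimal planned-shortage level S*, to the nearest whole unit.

Annual demand D = 505 × 50 = 25,250.
With planned backorders, Q* = √(2DS/H) · √((H+B)/B).
√(2DS/H) = √(2 × 25,250 × 159 / 10.4) = 878.674.
√((H+B)/B) = √((10.4+95.1)/95.1) = 1.0533.
Q* ≈ 925.473.
S* = Q* · H/(H+B) = 925.473 × 10.4/105.5 ≈ 91.231.

S* ≈ 91 bolts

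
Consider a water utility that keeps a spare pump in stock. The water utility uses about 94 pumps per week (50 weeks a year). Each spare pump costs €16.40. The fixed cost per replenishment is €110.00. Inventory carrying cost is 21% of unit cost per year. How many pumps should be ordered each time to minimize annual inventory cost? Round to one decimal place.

Annual demand D = 94 × 50 = 4,700.
Holding cost H = 0.21 × €16.40 = €3.4440 per unit per year.
EOQ = √(2DS / H) = √(2 × 4,700 × 110 / 3.444).
= √(1,034,000 / 3.444) = √300,232.288 ≈ 547.935.

Q* ≈ 547.9 pumps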